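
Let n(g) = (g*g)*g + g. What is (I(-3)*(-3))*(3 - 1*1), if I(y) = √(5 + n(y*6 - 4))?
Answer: -18*I*√1185 ≈ -619.63*I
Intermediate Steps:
n(g) = g + g³ (n(g) = g²*g + g = g³ + g = g + g³)
I(y) = √(1 + (-4 + 6*y)³ + 6*y) (I(y) = √(5 + ((y*6 - 4) + (y*6 - 4)³)) = √(5 + ((6*y - 4) + (6*y - 4)³)) = √(5 + ((-4 + 6*y) + (-4 + 6*y)³)) = √(5 + (-4 + (-4 + 6*y)³ + 6*y)) = √(1 + (-4 + 6*y)³ + 6*y))
(I(-3)*(-3))*(3 - 1*1) = (√(1 + 6*(-3) + 8*(-2 + 3*(-3))³)*(-3))*(3 - 1*1) = (√(1 - 18 + 8*(-2 - 9)³)*(-3))*(3 - 1) = (√(1 - 18 + 8*(-11)³)*(-3))*2 = (√(1 - 18 + 8*(-1331))*(-3))*2 = (√(1 - 18 - 10648)*(-3))*2 = (√(-10665)*(-3))*2 = ((3*I*√1185)*(-3))*2 = -9*I*√1185*2 = -18*I*√1185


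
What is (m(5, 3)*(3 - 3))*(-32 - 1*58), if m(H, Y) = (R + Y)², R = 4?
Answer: 0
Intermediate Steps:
m(H, Y) = (4 + Y)²
(m(5, 3)*(3 - 3))*(-32 - 1*58) = ((4 + 3)²*(3 - 3))*(-32 - 1*58) = (7²*0)*(-32 - 58) = (49*0)*(-90) = 0*(-90) = 0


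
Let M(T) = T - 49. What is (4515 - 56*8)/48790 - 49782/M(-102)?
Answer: 347068271/1052470 ≈ 329.77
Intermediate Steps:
M(T) = -49 + T
(4515 - 56*8)/48790 - 49782/M(-102) = (4515 - 56*8)/48790 - 49782/(-49 - 102) = (4515 - 448)*(1/48790) - 49782/(-151) = 4067*(1/48790) - 49782*(-1/151) = 581/6970 + 49782/151 = 347068271/1052470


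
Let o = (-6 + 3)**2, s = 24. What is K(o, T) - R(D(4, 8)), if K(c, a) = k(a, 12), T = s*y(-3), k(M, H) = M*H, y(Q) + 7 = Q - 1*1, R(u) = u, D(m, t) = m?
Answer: -3172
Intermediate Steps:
y(Q) = -8 + Q (y(Q) = -7 + (Q - 1*1) = -7 + (Q - 1) = -7 + (-1 + Q) = -8 + Q)
o = 9 (o = (-3)**2 = 9)
k(M, H) = H*M
T = -264 (T = 24*(-8 - 3) = 24*(-11) = -264)
K(c, a) = 12*a
K(o, T) - R(D(4, 8)) = 12*(-264) - 1*4 = -3168 - 4 = -3172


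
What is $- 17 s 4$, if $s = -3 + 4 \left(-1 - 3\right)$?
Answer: $1292$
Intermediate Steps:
$s = -19$ ($s = -3 + 4 \left(-4\right) = -3 - 16 = -19$)
$- 17 s 4 = \left(-17\right) \left(-19\right) 4 = 323 \cdot 4 = 1292$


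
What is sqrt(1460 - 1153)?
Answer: sqrt(307) ≈ 17.521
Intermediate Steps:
sqrt(1460 - 1153) = sqrt(307)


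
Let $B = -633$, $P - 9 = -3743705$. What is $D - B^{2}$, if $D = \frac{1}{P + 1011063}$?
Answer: $- \frac{1094935984138}{2732633} \approx -4.0069 \cdot 10^{5}$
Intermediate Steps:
$P = -3743696$ ($P = 9 - 3743705 = -3743696$)
$D = - \frac{1}{2732633}$ ($D = \frac{1}{-3743696 + 1011063} = \frac{1}{-2732633} = - \frac{1}{2732633} \approx -3.6595 \cdot 10^{-7}$)
$D - B^{2} = - \frac{1}{2732633} - \left(-633\right)^{2} = - \frac{1}{2732633} - 400689 = - \frac{1094935984138}{2732633}$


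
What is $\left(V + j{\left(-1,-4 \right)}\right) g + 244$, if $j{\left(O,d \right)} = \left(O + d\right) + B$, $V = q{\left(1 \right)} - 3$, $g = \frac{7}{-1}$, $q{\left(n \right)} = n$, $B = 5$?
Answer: $258$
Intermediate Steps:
$g = -7$ ($g = 7 \left(-1\right) = -7$)
$V = -2$ ($V = 1 - 3 = -2$)
$j{\left(O,d \right)} = 5 + O + d$ ($j{\left(O,d \right)} = \left(O + d\right) + 5 = 5 + O + d$)
$\left(V + j{\left(-1,-4 \right)}\right) g + 244 = \left(-2 - 0\right) \left(-7\right) + 244 = \left(-2 + 0\right) \left(-7\right) + 244 = \left(-2\right) \left(-7\right) + 244 = 14 + 244 = 258$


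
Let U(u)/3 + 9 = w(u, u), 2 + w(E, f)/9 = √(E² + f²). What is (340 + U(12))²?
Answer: 277033 + 167832*√2 ≈ 5.1438e+5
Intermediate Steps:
w(E, f) = -18 + 9*√(E² + f²)
U(u) = -81 + 27*√2*√(u²) (U(u) = -27 + 3*(-18 + 9*√(u² + u²)) = -27 + 3*(-18 + 9*√(2*u²)) = -27 + 3*(-18 + 9*(√2*√(u²))) = -27 + 3*(-18 + 9*√2*√(u²)) = -27 + (-54 + 27*√2*√(u²)) = -81 + 27*√2*√(u²))
(340 + U(12))² = (340 + (-81 + 27*√2*√(12²)))² = (340 + (-81 + 27*√2*√144))² = (340 + (-81 + 27*√2*12))² = (340 + (-81 + 324*√2))² = (259 + 324*√2)²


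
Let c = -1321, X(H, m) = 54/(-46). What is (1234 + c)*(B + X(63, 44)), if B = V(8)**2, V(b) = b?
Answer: -125715/23 ≈ -5465.9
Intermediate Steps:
X(H, m) = -27/23 (X(H, m) = 54*(-1/46) = -27/23)
B = 64 (B = 8**2 = 64)
(1234 + c)*(B + X(63, 44)) = (1234 - 1321)*(64 - 27/23) = -87*1445/23 = -125715/23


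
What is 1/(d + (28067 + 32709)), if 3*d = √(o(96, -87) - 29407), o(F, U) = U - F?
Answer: 273492/16621764587 - 3*I*√29590/33243529174 ≈ 1.6454e-5 - 1.5523e-8*I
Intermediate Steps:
d = I*√29590/3 (d = √((-87 - 1*96) - 29407)/3 = √((-87 - 96) - 29407)/3 = √(-183 - 29407)/3 = √(-29590)/3 = (I*√29590)/3 = I*√29590/3 ≈ 57.339*I)
1/(d + (28067 + 32709)) = 1/(I*√29590/3 + (28067 + 32709)) = 1/(I*√29590/3 + 60776) = 1/(60776 + I*√29590/3)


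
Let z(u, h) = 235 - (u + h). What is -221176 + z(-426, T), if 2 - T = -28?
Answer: -220545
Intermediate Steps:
T = 30 (T = 2 - 1*(-28) = 2 + 28 = 30)
z(u, h) = 235 - h - u (z(u, h) = 235 - (h + u) = 235 + (-h - u) = 235 - h - u)
-221176 + z(-426, T) = -221176 + (235 - 1*30 - 1*(-426)) = -221176 + (235 - 30 + 426) = -221176 + 631 = -220545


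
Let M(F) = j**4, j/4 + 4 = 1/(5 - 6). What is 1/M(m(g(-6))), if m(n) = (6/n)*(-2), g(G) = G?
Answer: 1/160000 ≈ 6.2500e-6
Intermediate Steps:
j = -20 (j = -16 + 4/(5 - 6) = -16 + 4/(-1) = -16 + 4*(-1) = -16 - 4 = -20)
m(n) = -12/n
M(F) = 160000 (M(F) = (-20)**4 = 160000)
1/M(m(g(-6))) = 1/160000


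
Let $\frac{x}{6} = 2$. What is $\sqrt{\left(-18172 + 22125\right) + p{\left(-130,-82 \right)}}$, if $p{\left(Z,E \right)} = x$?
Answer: $\sqrt{3965} \approx 62.968$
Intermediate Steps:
$x = 12$ ($x = 6 \cdot 2 = 12$)
$p{\left(Z,E \right)} = 12$
$\sqrt{\left(-18172 + 22125\right) + p{\left(-130,-82 \right)}} = \sqrt{\left(-18172 + 22125\right) + 12} = \sqrt{3953 + 12} = \sqrt{3965}$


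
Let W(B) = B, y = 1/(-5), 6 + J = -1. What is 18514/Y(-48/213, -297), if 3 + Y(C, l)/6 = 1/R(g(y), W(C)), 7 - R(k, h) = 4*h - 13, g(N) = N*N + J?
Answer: -13737388/13143 ≈ -1045.2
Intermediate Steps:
J = -7 (J = -6 - 1 = -7)
y = -1/5 ≈ -0.20000
g(N) = -7 + N**2 (g(N) = N*N - 7 = N**2 - 7 = -7 + N**2)
R(k, h) = 20 - 4*h (R(k, h) = 7 - (4*h - 13) = 7 - (-13 + 4*h) = 7 + (13 - 4*h) = 20 - 4*h)
Y(C, l) = -18 + 6/(20 - 4*C)
18514/Y(-48/213, -297) = 18514/((3*(59 - (-576)/213)/(2*(-5 - 48/213)))) = 18514/((3*(59 - (-576)/213)/(2*(-5 - 48*1/213)))) = 18514/((3*(59 - 12*(-16/71))/(2*(-5 - 16/71)))) = 18514/((3*(59 + 192/71)/(2*(-371/71)))) = 18514/(((3/2)*(-71/371)*(4381/71))) = 18514/(-13143/742) = 18514*(-742/13143) = -13737388/13143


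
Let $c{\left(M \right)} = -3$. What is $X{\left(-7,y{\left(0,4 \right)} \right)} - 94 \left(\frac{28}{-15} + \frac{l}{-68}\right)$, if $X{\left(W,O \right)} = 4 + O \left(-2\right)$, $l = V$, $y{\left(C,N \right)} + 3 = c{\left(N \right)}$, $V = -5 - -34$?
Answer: $\frac{118093}{510} \approx 231.55$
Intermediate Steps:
$V = 29$ ($V = -5 + 34 = 29$)
$y{\left(C,N \right)} = -6$ ($y{\left(C,N \right)} = -3 - 3 = -6$)
$l = 29$
$X{\left(W,O \right)} = 4 - 2 O$
$X{\left(-7,y{\left(0,4 \right)} \right)} - 94 \left(\frac{28}{-15} + \frac{l}{-68}\right) = \left(4 - -12\right) - 94 \left(\frac{28}{-15} + \frac{29}{-68}\right) = \left(4 + 12\right) - 94 \left(28 \left(- \frac{1}{15}\right) + 29 \left(- \frac{1}{68}\right)\right) = 16 - 94 \left(- \frac{28}{15} - \frac{29}{68}\right) = 16 - - \frac{109933}{510} = 16 + \frac{109933}{510} = \frac{118093}{510}$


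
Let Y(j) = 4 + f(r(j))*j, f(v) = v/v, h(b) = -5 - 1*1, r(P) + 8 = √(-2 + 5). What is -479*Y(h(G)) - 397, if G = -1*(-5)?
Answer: 561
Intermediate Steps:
G = 5
r(P) = -8 + √3 (r(P) = -8 + √(-2 + 5) = -8 + √3)
h(b) = -6 (h(b) = -5 - 1 = -6)
f(v) = 1
Y(j) = 4 + j (Y(j) = 4 + 1*j = 4 + j)
-479*Y(h(G)) - 397 = -479*(4 - 6) - 397 = -479*(-2) - 397 = 958 - 397 = 561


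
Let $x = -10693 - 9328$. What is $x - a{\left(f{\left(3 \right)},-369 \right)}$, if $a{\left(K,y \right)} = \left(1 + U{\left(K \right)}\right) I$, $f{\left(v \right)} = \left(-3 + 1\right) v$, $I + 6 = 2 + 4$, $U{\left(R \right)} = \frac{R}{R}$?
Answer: $-20021$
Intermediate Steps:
$U{\left(R \right)} = 1$
$I = 0$ ($I = -6 + \left(2 + 4\right) = -6 + 6 = 0$)
$f{\left(v \right)} = - 2 v$
$a{\left(K,y \right)} = 0$ ($a{\left(K,y \right)} = \left(1 + 1\right) 0 = 2 \cdot 0 = 0$)
$x = -20021$ ($x = -10693 - 9328 = -20021$)
$x - a{\left(f{\left(3 \right)},-369 \right)} = -20021 - 0 = -20021 + 0 = -20021$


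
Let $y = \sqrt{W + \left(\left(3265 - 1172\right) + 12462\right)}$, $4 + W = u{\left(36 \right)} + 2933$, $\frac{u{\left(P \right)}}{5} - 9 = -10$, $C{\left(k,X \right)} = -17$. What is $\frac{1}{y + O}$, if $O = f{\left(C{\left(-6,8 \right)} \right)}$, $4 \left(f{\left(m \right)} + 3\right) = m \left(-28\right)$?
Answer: $- \frac{116}{4023} + \frac{\sqrt{17479}}{4023} \approx 0.0040289$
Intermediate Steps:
$f{\left(m \right)} = -3 - 7 m$ ($f{\left(m \right)} = -3 + \frac{m \left(-28\right)}{4} = -3 + \frac{\left(-28\right) m}{4} = -3 - 7 m$)
$O = 116$ ($O = -3 - -119 = -3 + 119 = 116$)
$u{\left(P \right)} = -5$ ($u{\left(P \right)} = 45 + 5 \left(-10\right) = 45 - 50 = -5$)
$W = 2924$ ($W = -4 + \left(-5 + 2933\right) = -4 + 2928 = 2924$)
$y = \sqrt{17479}$ ($y = \sqrt{2924 + \left(\left(3265 - 1172\right) + 12462\right)} = \sqrt{2924 + \left(2093 + 12462\right)} = \sqrt{2924 + 14555} = \sqrt{17479} \approx 132.21$)
$\frac{1}{y + O} = \frac{1}{\sqrt{17479} + 116} = \frac{1}{116 + \sqrt{17479}}$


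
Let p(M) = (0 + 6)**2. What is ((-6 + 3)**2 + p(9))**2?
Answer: 2025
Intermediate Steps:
p(M) = 36 (p(M) = 6**2 = 36)
((-6 + 3)**2 + p(9))**2 = ((-6 + 3)**2 + 36)**2 = ((-3)**2 + 36)**2 = (9 + 36)**2 = 45**2 = 2025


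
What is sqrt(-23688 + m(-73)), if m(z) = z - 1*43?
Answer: 2*I*sqrt(5951) ≈ 154.29*I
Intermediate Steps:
m(z) = -43 + z (m(z) = z - 43 = -43 + z)
sqrt(-23688 + m(-73)) = sqrt(-23688 + (-43 - 73)) = sqrt(-23688 - 116) = sqrt(-23804) = 2*I*sqrt(5951)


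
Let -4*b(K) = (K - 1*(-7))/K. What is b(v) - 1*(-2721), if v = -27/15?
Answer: 48991/18 ≈ 2721.7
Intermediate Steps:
v = -9/5 (v = -27*1/15 = -9/5 ≈ -1.8000)
b(K) = -(7 + K)/(4*K) (b(K) = -(K - 1*(-7))/(4*K) = -(K + 7)/(4*K) = -(7 + K)/(4*K))
b(v) - 1*(-2721) = (-7 - 1*(-9/5))/(4*(-9/5)) - 1*(-2721) = (¼)*(-5/9)*(-7 + 9/5) + 2721 = (¼)*(-5/9)*(-26/5) + 2721 = 13/18 + 2721 = 48991/18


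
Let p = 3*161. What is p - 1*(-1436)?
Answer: 1919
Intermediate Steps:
p = 483
p - 1*(-1436) = 483 - 1*(-1436) = 483 + 1436 = 1919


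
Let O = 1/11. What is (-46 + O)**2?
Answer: 255025/121 ≈ 2107.6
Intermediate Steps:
O = 1/11 ≈ 0.090909
(-46 + O)**2 = (-46 + 1/11)**2 = (-505/11)**2 = 255025/121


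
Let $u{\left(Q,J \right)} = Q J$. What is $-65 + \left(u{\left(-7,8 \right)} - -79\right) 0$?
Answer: $-65$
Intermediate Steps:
$u{\left(Q,J \right)} = J Q$
$-65 + \left(u{\left(-7,8 \right)} - -79\right) 0 = -65 + \left(8 \left(-7\right) - -79\right) 0 = -65 + \left(-56 + 79\right) 0 = -65 + 23 \cdot 0 = -65 + 0 = -65$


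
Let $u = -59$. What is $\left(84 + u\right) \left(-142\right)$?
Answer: $-3550$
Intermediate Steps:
$\left(84 + u\right) \left(-142\right) = \left(84 - 59\right) \left(-142\right) = 25 \left(-142\right) = -3550$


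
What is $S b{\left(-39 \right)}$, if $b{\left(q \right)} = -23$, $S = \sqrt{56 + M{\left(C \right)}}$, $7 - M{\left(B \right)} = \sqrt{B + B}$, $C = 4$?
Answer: $- 23 \sqrt{63 - 2 \sqrt{2}} \approx -178.41$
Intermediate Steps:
$M{\left(B \right)} = 7 - \sqrt{2} \sqrt{B}$ ($M{\left(B \right)} = 7 - \sqrt{B + B} = 7 - \sqrt{2 B} = 7 - \sqrt{2} \sqrt{B}$)
$S = \sqrt{63 - 2 \sqrt{2}}$ ($S = \sqrt{56 + \left(7 - \sqrt{2} \sqrt{4}\right)} = \sqrt{56 + \left(7 - \sqrt{2} \cdot 2\right)} = \sqrt{56 + \left(7 - 2 \sqrt{2}\right)} = \sqrt{63 - 2 \sqrt{2}} \approx 7.757$)
$S b{\left(-39 \right)} = \sqrt{63 - 2 \sqrt{2}} \left(-23\right) = - 23 \sqrt{63 - 2 \sqrt{2}}$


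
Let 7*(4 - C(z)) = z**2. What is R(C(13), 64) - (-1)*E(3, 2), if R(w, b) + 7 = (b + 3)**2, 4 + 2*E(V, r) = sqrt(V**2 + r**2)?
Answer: 4480 + sqrt(13)/2 ≈ 4481.8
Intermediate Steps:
E(V, r) = -2 + sqrt(V**2 + r**2)/2
C(z) = 4 - z**2/7
R(w, b) = -7 + (3 + b)**2 (R(w, b) = -7 + (b + 3)**2 = -7 + (3 + b)**2)
R(C(13), 64) - (-1)*E(3, 2) = (-7 + (3 + 64)**2) - (-1)*(-2 + sqrt(3**2 + 2**2)/2) = (-7 + 67**2) - (-1)*(-2 + sqrt(9 + 4)/2) = (-7 + 4489) - (-1)*(-2 + sqrt(13)/2) = 4482 - (2 - sqrt(13)/2) = 4482 + (-2 + sqrt(13)/2) = 4480 + sqrt(13)/2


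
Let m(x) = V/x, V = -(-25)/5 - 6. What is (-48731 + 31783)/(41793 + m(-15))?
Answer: -63555/156724 ≈ -0.40552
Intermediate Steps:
V = -1 (V = -(-25)/5 - 6 = -5*(-1) - 6 = 5 - 6 = -1)
m(x) = -1/x
(-48731 + 31783)/(41793 + m(-15)) = (-48731 + 31783)/(41793 - 1/(-15)) = -16948/(41793 - 1*(-1/15)) = -16948/(41793 + 1/15) = -16948/626896/15 = -16948*15/626896 = -63555/156724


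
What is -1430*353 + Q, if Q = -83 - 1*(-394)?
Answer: -504479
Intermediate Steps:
Q = 311 (Q = -83 + 394 = 311)
-1430*353 + Q = -1430*353 + 311 = -504790 + 311 = -504479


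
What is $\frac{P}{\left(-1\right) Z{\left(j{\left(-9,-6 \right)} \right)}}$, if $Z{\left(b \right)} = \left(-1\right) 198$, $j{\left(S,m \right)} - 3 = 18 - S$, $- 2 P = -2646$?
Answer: $\frac{147}{22} \approx 6.6818$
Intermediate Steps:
$P = 1323$ ($P = \left(- \frac{1}{2}\right) \left(-2646\right) = 1323$)
$j{\left(S,m \right)} = 21 - S$ ($j{\left(S,m \right)} = 3 - \left(-18 + S\right) = 21 - S$)
$Z{\left(b \right)} = -198$
$\frac{P}{\left(-1\right) Z{\left(j{\left(-9,-6 \right)} \right)}} = \frac{1323}{\left(-1\right) \left(-198\right)} = \frac{1323}{198} = 1323 \cdot \frac{1}{198} = \frac{147}{22}$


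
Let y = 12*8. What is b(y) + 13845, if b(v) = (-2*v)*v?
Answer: -4587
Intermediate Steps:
y = 96
b(v) = -2*v²
b(y) + 13845 = -2*96² + 13845 = -2*9216 + 13845 = -18432 + 13845 = -4587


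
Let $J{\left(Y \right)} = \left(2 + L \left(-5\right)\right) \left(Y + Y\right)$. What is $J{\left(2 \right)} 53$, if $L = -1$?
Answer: $1484$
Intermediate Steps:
$J{\left(Y \right)} = 14 Y$ ($J{\left(Y \right)} = \left(2 - -5\right) \left(Y + Y\right) = \left(2 + 5\right) 2 Y = 7 \cdot 2 Y = 14 Y$)
$J{\left(2 \right)} 53 = 14 \cdot 2 \cdot 53 = 28 \cdot 53 = 1484$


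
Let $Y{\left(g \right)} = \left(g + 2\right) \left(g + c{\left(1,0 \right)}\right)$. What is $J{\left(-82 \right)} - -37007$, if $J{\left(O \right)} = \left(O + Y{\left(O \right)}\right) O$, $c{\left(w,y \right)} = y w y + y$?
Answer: $-494189$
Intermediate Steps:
$c{\left(w,y \right)} = y + w y^{2}$ ($c{\left(w,y \right)} = w y y + y = w y^{2} + y = y + w y^{2}$)
$Y{\left(g \right)} = g \left(2 + g\right)$ ($Y{\left(g \right)} = \left(g + 2\right) \left(g + 0 \left(1 + 1 \cdot 0\right)\right) = \left(2 + g\right) \left(g + 0 \left(1 + 0\right)\right) = \left(2 + g\right) \left(g + 0 \cdot 1\right) = \left(2 + g\right) \left(g + 0\right) = \left(2 + g\right) g = g \left(2 + g\right)$)
$J{\left(O \right)} = O \left(O + O \left(2 + O\right)\right)$ ($J{\left(O \right)} = \left(O + O \left(2 + O\right)\right) O = O \left(O + O \left(2 + O\right)\right)$)
$J{\left(-82 \right)} - -37007 = \left(-82\right)^{2} \left(3 - 82\right) - -37007 = 6724 \left(-79\right) + 37007 = -531196 + 37007 = -494189$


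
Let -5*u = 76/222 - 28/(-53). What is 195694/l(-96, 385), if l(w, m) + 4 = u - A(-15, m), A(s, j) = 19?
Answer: -5756339010/681667 ≈ -8444.5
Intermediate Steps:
u = -5122/29415 (u = -(76/222 - 28/(-53))/5 = -(76*(1/222) - 28*(-1/53))/5 = -(38/111 + 28/53)/5 = -⅕*5122/5883 = -5122/29415 ≈ -0.17413)
l(w, m) = -681667/29415 (l(w, m) = -4 + (-5122/29415 - 1*19) = -4 + (-5122/29415 - 19) = -4 - 564007/29415 = -681667/29415)
195694/l(-96, 385) = 195694/(-681667/29415) = 195694*(-29415/681667) = -5756339010/681667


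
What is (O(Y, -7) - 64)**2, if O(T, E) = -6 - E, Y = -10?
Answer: 3969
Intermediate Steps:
(O(Y, -7) - 64)**2 = ((-6 - 1*(-7)) - 64)**2 = ((-6 + 7) - 64)**2 = (1 - 64)**2 = (-63)**2 = 3969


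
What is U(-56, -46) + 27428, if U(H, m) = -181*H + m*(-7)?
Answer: 37886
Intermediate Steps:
U(H, m) = -181*H - 7*m
U(-56, -46) + 27428 = (-181*(-56) - 7*(-46)) + 27428 = (10136 + 322) + 27428 = 10458 + 27428 = 37886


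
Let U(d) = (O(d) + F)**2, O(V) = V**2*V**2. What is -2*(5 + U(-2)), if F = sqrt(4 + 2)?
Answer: -534 - 64*sqrt(6) ≈ -690.77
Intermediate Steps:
F = sqrt(6) ≈ 2.4495
O(V) = V**4
U(d) = (sqrt(6) + d**4)**2 (U(d) = (d**4 + sqrt(6))**2 = (sqrt(6) + d**4)**2)
-2*(5 + U(-2)) = -2*(5 + (sqrt(6) + (-2)**4)**2) = -2*(5 + (sqrt(6) + 16)**2) = -2*(5 + (16 + sqrt(6))**2) = -10 - 2*(16 + sqrt(6))**2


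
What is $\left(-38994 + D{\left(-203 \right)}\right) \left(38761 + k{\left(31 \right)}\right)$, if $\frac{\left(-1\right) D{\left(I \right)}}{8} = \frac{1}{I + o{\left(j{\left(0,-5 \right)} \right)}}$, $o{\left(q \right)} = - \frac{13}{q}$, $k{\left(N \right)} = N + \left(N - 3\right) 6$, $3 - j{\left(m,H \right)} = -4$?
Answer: $- \frac{1089269783200}{717} \approx -1.5192 \cdot 10^{9}$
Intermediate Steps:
$j{\left(m,H \right)} = 7$ ($j{\left(m,H \right)} = 3 - -4 = 3 + 4 = 7$)
$k{\left(N \right)} = -18 + 7 N$ ($k{\left(N \right)} = N + \left(-3 + N\right) 6 = N + \left(-18 + 6 N\right) = -18 + 7 N$)
$D{\left(I \right)} = - \frac{8}{- \frac{13}{7} + I}$ ($D{\left(I \right)} = - \frac{8}{I - \frac{13}{7}} = - \frac{8}{- \frac{13}{7} + I}$)
$\left(-38994 + D{\left(-203 \right)}\right) \left(38761 + k{\left(31 \right)}\right) = \left(-38994 - \frac{56}{-13 + 7 \left(-203\right)}\right) \left(38761 + \left(-18 + 7 \cdot 31\right)\right) = \left(-38994 - \frac{56}{-13 - 1421}\right) \left(38761 + \left(-18 + 217\right)\right) = \left(-38994 - \frac{56}{-1434}\right) \left(38761 + 199\right) = \left(-38994 - - \frac{28}{717}\right) 38960 = \left(-38994 + \frac{28}{717}\right) 38960 = \left(- \frac{27958670}{717}\right) 38960 = - \frac{1089269783200}{717}$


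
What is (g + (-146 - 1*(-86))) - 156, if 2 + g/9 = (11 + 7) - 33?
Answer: -369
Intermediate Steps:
g = -153 (g = -18 + 9*((11 + 7) - 33) = -18 + 9*(18 - 33) = -18 + 9*(-15) = -18 - 135 = -153)
(g + (-146 - 1*(-86))) - 156 = (-153 + (-146 - 1*(-86))) - 156 = (-153 + (-146 + 86)) - 156 = (-153 - 60) - 156 = -213 - 156 = -369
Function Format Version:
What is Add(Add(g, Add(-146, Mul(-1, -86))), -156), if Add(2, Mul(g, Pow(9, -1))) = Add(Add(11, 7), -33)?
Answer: -369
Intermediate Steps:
g = -153 (g = Add(-18, Mul(9, Add(Add(11, 7), -33))) = Add(-18, Mul(9, Add(18, -33))) = Add(-18, Mul(9, -15)) = Add(-18, -135) = -153)
Add(Add(g, Add(-146, Mul(-1, -86))), -156) = Add(Add(-153, Add(-146, Mul(-1, -86))), -156) = Add(Add(-153, Add(-146, 86)), -156) = Add(Add(-153, -60), -156) = Add(-213, -156) = -369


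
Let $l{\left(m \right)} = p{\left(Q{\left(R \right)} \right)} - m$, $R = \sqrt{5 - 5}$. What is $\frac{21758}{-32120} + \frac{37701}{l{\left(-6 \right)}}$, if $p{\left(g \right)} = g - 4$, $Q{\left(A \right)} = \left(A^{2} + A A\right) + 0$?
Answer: $\frac{27520741}{1460} \approx 18850.0$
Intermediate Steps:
$R = 0$ ($R = \sqrt{0} = 0$)
$Q{\left(A \right)} = 2 A^{2}$ ($Q{\left(A \right)} = \left(A^{2} + A^{2}\right) + 0 = 2 A^{2} + 0 = 2 A^{2}$)
$p{\left(g \right)} = -4 + g$
$l{\left(m \right)} = -4 - m$ ($l{\left(m \right)} = \left(-4 + 2 \cdot 0^{2}\right) - m = \left(-4 + 2 \cdot 0\right) - m = \left(-4 + 0\right) - m = -4 - m$)
$\frac{21758}{-32120} + \frac{37701}{l{\left(-6 \right)}} = \frac{21758}{-32120} + \frac{37701}{-4 - -6} = 21758 \left(- \frac{1}{32120}\right) + \frac{37701}{-4 + 6} = - \frac{989}{1460} + \frac{37701}{2} = \frac{27520741}{1460}$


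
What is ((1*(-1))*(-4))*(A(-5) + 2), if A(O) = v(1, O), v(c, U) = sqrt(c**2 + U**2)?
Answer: 8 + 4*sqrt(26) ≈ 28.396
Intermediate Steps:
v(c, U) = sqrt(U**2 + c**2)
A(O) = sqrt(1 + O**2) (A(O) = sqrt(O**2 + 1**2) = sqrt(O**2 + 1) = sqrt(1 + O**2))
((1*(-1))*(-4))*(A(-5) + 2) = ((1*(-1))*(-4))*(sqrt(1 + (-5)**2) + 2) = (-1*(-4))*(sqrt(1 + 25) + 2) = 4*(sqrt(26) + 2) = 4*(2 + sqrt(26)) = 8 + 4*sqrt(26)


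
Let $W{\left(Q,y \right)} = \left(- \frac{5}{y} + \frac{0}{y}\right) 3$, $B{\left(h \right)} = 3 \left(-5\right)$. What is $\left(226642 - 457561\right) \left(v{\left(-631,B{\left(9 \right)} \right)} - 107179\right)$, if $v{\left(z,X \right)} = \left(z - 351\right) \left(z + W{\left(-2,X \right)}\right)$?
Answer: $-118110681039$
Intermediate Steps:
$B{\left(h \right)} = -15$
$W{\left(Q,y \right)} = - \frac{15}{y}$ ($W{\left(Q,y \right)} = \left(- \frac{5}{y} + 0\right) 3 = - \frac{5}{y} 3 = - \frac{15}{y}$)
$v{\left(z,X \right)} = \left(-351 + z\right) \left(z - \frac{15}{X}\right)$ ($v{\left(z,X \right)} = \left(z - 351\right) \left(z - \frac{15}{X}\right) = \left(-351 + z\right) \left(z - \frac{15}{X}\right)$)
$\left(226642 - 457561\right) \left(v{\left(-631,B{\left(9 \right)} \right)} - 107179\right) = \left(226642 - 457561\right) \left(\frac{5265 - -9465 - - 9465 \left(-351 - 631\right)}{-15} - 107179\right) = - 230919 \left(- \frac{5265 + 9465 - \left(-9465\right) \left(-982\right)}{15} - 107179\right) = - 230919 \left(- \frac{5265 + 9465 - 9294630}{15} - 107179\right) = - 230919 \left(\left(- \frac{1}{15}\right) \left(-9279900\right) - 107179\right) = - 230919 \left(618660 - 107179\right) = \left(-230919\right) 511481 = -118110681039$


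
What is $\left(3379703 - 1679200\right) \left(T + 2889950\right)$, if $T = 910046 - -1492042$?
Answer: $8999126495114$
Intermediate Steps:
$T = 2402088$ ($T = 910046 + 1492042 = 2402088$)
$\left(3379703 - 1679200\right) \left(T + 2889950\right) = \left(3379703 - 1679200\right) \left(2402088 + 2889950\right) = 1700503 \cdot 5292038 = 8999126495114$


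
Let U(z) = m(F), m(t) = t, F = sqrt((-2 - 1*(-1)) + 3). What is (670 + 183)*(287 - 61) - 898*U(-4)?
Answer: 192778 - 898*sqrt(2) ≈ 1.9151e+5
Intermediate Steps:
F = sqrt(2) (F = sqrt((-2 + 1) + 3) = sqrt(-1 + 3) = sqrt(2) ≈ 1.4142)
U(z) = sqrt(2)
(670 + 183)*(287 - 61) - 898*U(-4) = (670 + 183)*(287 - 61) - 898*sqrt(2) = 853*226 - 898*sqrt(2) = 192778 - 898*sqrt(2)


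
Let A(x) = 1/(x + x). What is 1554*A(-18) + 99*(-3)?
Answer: -2041/6 ≈ -340.17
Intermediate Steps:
A(x) = 1/(2*x)
1554*A(-18) + 99*(-3) = 1554*((½)/(-18)) + 99*(-3) = 1554*((½)*(-1/18)) - 297 = 1554*(-1/36) - 297 = -259/6 - 297 = -2041/6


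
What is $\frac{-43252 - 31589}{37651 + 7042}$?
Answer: $- \frac{74841}{44693} \approx -1.6746$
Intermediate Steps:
$\frac{-43252 - 31589}{37651 + 7042} = - \frac{74841}{44693}$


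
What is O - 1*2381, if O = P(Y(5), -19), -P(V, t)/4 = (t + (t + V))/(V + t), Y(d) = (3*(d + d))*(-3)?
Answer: -260041/109 ≈ -2385.7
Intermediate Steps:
Y(d) = -18*d (Y(d) = (3*(2*d))*(-3) = (6*d)*(-3) = -18*d)
P(V, t) = -4*(V + 2*t)/(V + t) (P(V, t) = -4*(t + (t + V))/(V + t) = -4*(t + (V + t))/(V + t) = -4*(V + 2*t)/(V + t))
O = -512/109 (O = 4*(-(-18)*5 - 2*(-19))/(-18*5 - 19) = 4*(-1*(-90) + 38)/(-90 - 19) = 4*(90 + 38)/(-109) = 4*(-1/109)*128 = -512/109 ≈ -4.6973)
O - 1*2381 = -512/109 - 1*2381 = -512/109 - 2381 = -260041/109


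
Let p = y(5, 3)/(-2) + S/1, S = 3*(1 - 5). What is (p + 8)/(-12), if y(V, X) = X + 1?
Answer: ½ ≈ 0.50000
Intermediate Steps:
S = -12 (S = 3*(-4) = -12)
y(V, X) = 1 + X
p = -14 (p = (1 + 3)/(-2) - 12/1 = 4*(-½) - 12*1 = -2 - 12 = -14)
(p + 8)/(-12) = (-14 + 8)/(-12) = -1/12*(-6) = ½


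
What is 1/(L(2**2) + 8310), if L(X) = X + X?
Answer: 1/8318 ≈ 0.00012022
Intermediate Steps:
L(X) = 2*X
1/(L(2**2) + 8310) = 1/(2*2**2 + 8310) = 1/(2*4 + 8310) = 1/(8 + 8310) = 1/8318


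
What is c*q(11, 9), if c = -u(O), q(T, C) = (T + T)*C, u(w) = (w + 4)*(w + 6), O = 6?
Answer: -23760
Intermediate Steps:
u(w) = (4 + w)*(6 + w)
q(T, C) = 2*C*T (q(T, C) = (2*T)*C = 2*C*T)
c = -120 (c = -(24 + 6² + 10*6) = -(24 + 36 + 60) = -1*120 = -120)
c*q(11, 9) = -240*9*11 = -120*198 = -23760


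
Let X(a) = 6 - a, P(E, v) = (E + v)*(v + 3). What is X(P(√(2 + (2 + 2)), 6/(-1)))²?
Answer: 198 - 72*√6 ≈ 21.637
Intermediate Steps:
P(E, v) = (3 + v)*(E + v) (P(E, v) = (E + v)*(3 + v) = (3 + v)*(E + v))
X(P(√(2 + (2 + 2)), 6/(-1)))² = (6 - ((6/(-1))² + 3*√(2 + (2 + 2)) + 3*(6/(-1)) + √(2 + (2 + 2))*(6/(-1))))² = (6 - ((6*(-1))² + 3*√(2 + 4) + 3*(6*(-1)) + √(2 + 4)*(6*(-1))))² = (6 - ((-6)² + 3*√6 + 3*(-6) + √6*(-6)))² = (6 - (36 + 3*√6 - 18 - 6*√6))² = (6 - (18 - 3*√6))² = (6 + (-18 + 3*√6))² = (-12 + 3*√6)²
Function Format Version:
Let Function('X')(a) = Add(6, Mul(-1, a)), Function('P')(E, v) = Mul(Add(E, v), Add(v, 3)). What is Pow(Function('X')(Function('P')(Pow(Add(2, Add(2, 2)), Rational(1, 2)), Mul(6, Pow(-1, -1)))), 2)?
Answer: Add(198, Mul(-72, Pow(6, Rational(1, 2)))) ≈ 21.637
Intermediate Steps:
Function('P')(E, v) = Mul(Add(3, v), Add(E, v)) (Function('P')(E, v) = Mul(Add(E, v), Add(3, v)) = Mul(Add(3, v), Add(E, v)))
Pow(Function('X')(Function('P')(Pow(Add(2, Add(2, 2)), Rational(1, 2)), Mul(6, Pow(-1, -1)))), 2) = Pow(Add(6, Mul(-1, Add(Pow(Mul(6, Pow(-1, -1)), 2), Mul(3, Pow(Add(2, Add(2, 2)), Rational(1, 2))), Mul(3, Mul(6, Pow(-1, -1))), Mul(Pow(Add(2, Add(2, 2)), Rational(1, 2)), Mul(6, Pow(-1, -1)))))), 2) = Pow(Add(6, Mul(-1, Add(Pow(Mul(6, -1), 2), Mul(3, Pow(Add(2, 4), Rational(1, 2))), Mul(3, Mul(6, -1)), Mul(Pow(Add(2, 4), Rational(1, 2)), Mul(6, -1))))), 2) = Pow(Add(6, Mul(-1, Add(Pow(-6, 2), Mul(3, Pow(6, Rational(1, 2))), Mul(3, -6), Mul(Pow(6, Rational(1, 2)), -6)))), 2) = Pow(Add(6, Mul(-1, Add(36, Mul(3, Pow(6, Rational(1, 2))), -18, Mul(-6, Pow(6, Rational(1, 2)))))), 2) = Pow(Add(6, Mul(-1, Add(18, Mul(-3, Pow(6, Rational(1, 2)))))), 2) = Pow(Add(6, Add(-18, Mul(3, Pow(6, Rational(1, 2))))), 2) = Pow(Add(-12, Mul(3, Pow(6, Rational(1, 2)))), 2)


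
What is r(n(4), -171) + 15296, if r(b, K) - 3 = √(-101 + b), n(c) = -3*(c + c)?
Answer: 15299 + 5*I*√5 ≈ 15299.0 + 11.18*I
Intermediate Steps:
n(c) = -6*c
r(b, K) = 3 + √(-101 + b)
r(n(4), -171) + 15296 = (3 + √(-101 - 6*4)) + 15296 = (3 + √(-101 - 24)) + 15296 = (3 + √(-125)) + 15296 = (3 + 5*I*√5) + 15296 = 15299 + 5*I*√5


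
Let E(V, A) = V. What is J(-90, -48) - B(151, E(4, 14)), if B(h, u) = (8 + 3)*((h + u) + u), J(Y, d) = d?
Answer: -1797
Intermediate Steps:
B(h, u) = 11*h + 22*u (B(h, u) = 11*(h + 2*u) = 11*h + 22*u)
J(-90, -48) - B(151, E(4, 14)) = -48 - (11*151 + 22*4) = -48 - (1661 + 88) = -48 - 1*1749 = -48 - 1749 = -1797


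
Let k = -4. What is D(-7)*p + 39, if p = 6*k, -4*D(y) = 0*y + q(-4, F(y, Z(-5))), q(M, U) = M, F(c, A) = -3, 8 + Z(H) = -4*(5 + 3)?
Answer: 15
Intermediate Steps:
Z(H) = -40 (Z(H) = -8 - 4*(5 + 3) = -8 - 4*8 = -8 - 32 = -40)
D(y) = 1 (D(y) = -(0*y - 4)/4 = -(0 - 4)/4 = -1/4*(-4) = 1)
p = -24 (p = 6*(-4) = -24)
D(-7)*p + 39 = 1*(-24) + 39 = -24 + 39 = 15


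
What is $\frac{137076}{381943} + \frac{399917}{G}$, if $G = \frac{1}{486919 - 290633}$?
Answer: $\frac{29981802964050142}{381943} \approx 7.8498 \cdot 10^{10}$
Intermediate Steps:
$G = \frac{1}{196286} \approx 5.0946 \cdot 10^{-6}$
$\frac{137076}{381943} + \frac{399917}{G} = \frac{137076}{381943} + 399917 \frac{1}{\frac{1}{196286}} = 137076 \cdot \frac{1}{381943} + 399917 \cdot 196286 = \frac{137076}{381943} + 78498108262 = \frac{29981802964050142}{381943}$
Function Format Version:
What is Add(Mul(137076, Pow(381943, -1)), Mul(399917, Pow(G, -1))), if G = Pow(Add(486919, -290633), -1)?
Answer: Rational(29981802964050142, 381943) ≈ 7.8498e+10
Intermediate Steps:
G = Rational(1, 196286) (G = Pow(196286, -1) = Rational(1, 196286) ≈ 5.0946e-6)
Add(Mul(137076, Pow(381943, -1)), Mul(399917, Pow(G, -1))) = Add(Mul(137076, Pow(381943, -1)), Mul(399917, Pow(Rational(1, 196286), -1))) = Add(Mul(137076, Rational(1, 381943)), Mul(399917, 196286)) = Add(Rational(137076, 381943), 78498108262) = Rational(29981802964050142, 381943)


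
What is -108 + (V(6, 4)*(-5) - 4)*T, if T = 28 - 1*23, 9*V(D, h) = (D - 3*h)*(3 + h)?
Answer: -34/3 ≈ -11.333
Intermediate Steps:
V(D, h) = (3 + h)*(D - 3*h)/9 (V(D, h) = ((D - 3*h)*(3 + h))/9 = ((3 + h)*(D - 3*h))/9 = (3 + h)*(D - 3*h)/9)
T = 5 (T = 28 - 23 = 5)
-108 + (V(6, 4)*(-5) - 4)*T = -108 + ((-1*4 - 1/3*4**2 + (1/3)*6 + (1/9)*6*4)*(-5) - 4)*5 = -108 + ((-4 - 1/3*16 + 2 + 8/3)*(-5) - 4)*5 = -108 + ((-4 - 16/3 + 2 + 8/3)*(-5) - 4)*5 = -108 + (-14/3*(-5) - 4)*5 = -108 + (70/3 - 4)*5 = -108 + (58/3)*5 = -108 + 290/3 = -34/3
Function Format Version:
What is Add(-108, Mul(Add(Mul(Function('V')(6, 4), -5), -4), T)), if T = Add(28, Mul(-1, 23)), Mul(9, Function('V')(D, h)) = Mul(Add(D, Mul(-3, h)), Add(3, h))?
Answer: Rational(-34, 3) ≈ -11.333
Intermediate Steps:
Function('V')(D, h) = Mul(Rational(1, 9), Add(3, h), Add(D, Mul(-3, h))) (Function('V')(D, h) = Mul(Rational(1, 9), Mul(Add(D, Mul(-3, h)), Add(3, h))) = Mul(Rational(1, 9), Mul(Add(3, h), Add(D, Mul(-3, h)))) = Mul(Rational(1, 9), Add(3, h), Add(D, Mul(-3, h))))
T = 5 (T = Add(28, -23) = 5)
Add(-108, Mul(Add(Mul(Function('V')(6, 4), -5), -4), T)) = Add(-108, Mul(Add(Mul(Add(Mul(-1, 4), Mul(Rational(-1, 3), Pow(4, 2)), Mul(Rational(1, 3), 6), Mul(Rational(1, 9), 6, 4)), -5), -4), 5)) = Add(-108, Mul(Add(Mul(Add(-4, Mul(Rational(-1, 3), 16), 2, Rational(8, 3)), -5), -4), 5)) = Add(-108, Mul(Add(Mul(Add(-4, Rational(-16, 3), 2, Rational(8, 3)), -5), -4), 5)) = Add(-108, Mul(Add(Mul(Rational(-14, 3), -5), -4), 5)) = Add(-108, Mul(Add(Rational(70, 3), -4), 5)) = Add(-108, Mul(Rational(58, 3), 5)) = Add(-108, Rational(290, 3)) = Rational(-34, 3)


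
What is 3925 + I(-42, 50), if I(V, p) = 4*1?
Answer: 3929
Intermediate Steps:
I(V, p) = 4
3925 + I(-42, 50) = 3925 + 4 = 3929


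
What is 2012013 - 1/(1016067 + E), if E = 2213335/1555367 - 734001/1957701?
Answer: 2074968773017198590248458/1031289943463692119 ≈ 2.0120e+6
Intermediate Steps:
E = 1063802403156/1014981177089 (E = 2213335*(1/1555367) - 734001*1/1957701 = 2213335/1555367 - 244667/652567 = 1063802403156/1014981177089 ≈ 1.0481)
2012013 - 1/(1016067 + E) = 2012013 - 1/(1016067 + 1063802403156/1014981177089) = 2012013 - 1/1031289943463692119/1014981177089 = 2012013 - 1*1014981177089/1031289943463692119 = 2012013 - 1014981177089/1031289943463692119 = 2074968773017198590248458/1031289943463692119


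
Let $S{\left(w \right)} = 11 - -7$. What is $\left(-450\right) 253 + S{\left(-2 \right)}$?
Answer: $-113832$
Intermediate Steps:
$S{\left(w \right)} = 18$ ($S{\left(w \right)} = 11 + 7 = 18$)
$\left(-450\right) 253 + S{\left(-2 \right)} = \left(-450\right) 253 + 18 = -113850 + 18 = -113832$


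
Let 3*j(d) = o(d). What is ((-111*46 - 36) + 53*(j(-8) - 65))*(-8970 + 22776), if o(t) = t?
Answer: -120503370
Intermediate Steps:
j(d) = d/3
((-111*46 - 36) + 53*(j(-8) - 65))*(-8970 + 22776) = ((-111*46 - 36) + 53*((1/3)*(-8) - 65))*(-8970 + 22776) = ((-5106 - 36) + 53*(-8/3 - 65))*13806 = (-5142 + 53*(-203/3))*13806 = (-5142 - 10759/3)*13806 = -26185/3*13806 = -120503370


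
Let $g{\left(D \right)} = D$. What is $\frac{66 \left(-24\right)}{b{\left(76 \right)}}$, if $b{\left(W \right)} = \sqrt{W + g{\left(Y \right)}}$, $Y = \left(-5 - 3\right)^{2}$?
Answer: $- \frac{792 \sqrt{35}}{35} \approx -133.87$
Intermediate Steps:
$Y = 64$ ($Y = \left(-8\right)^{2} = 64$)
$b{\left(W \right)} = \sqrt{64 + W}$ ($b{\left(W \right)} = \sqrt{W + 64} = \sqrt{64 + W}$)
$\frac{66 \left(-24\right)}{b{\left(76 \right)}} = \frac{66 \left(-24\right)}{\sqrt{64 + 76}} = - \frac{1584}{\sqrt{140}} = - \frac{1584}{2 \sqrt{35}} = - 1584 \frac{\sqrt{35}}{70} = - \frac{792 \sqrt{35}}{35}$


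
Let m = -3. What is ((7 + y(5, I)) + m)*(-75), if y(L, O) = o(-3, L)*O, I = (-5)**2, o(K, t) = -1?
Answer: 1575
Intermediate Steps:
I = 25
y(L, O) = -O
((7 + y(5, I)) + m)*(-75) = ((7 - 1*25) - 3)*(-75) = ((7 - 25) - 3)*(-75) = (-18 - 3)*(-75) = -21*(-75) = 1575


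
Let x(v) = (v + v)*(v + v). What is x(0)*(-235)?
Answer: 0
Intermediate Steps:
x(v) = 4*v² (x(v) = (2*v)*(2*v) = 4*v²)
x(0)*(-235) = (4*0²)*(-235) = (4*0)*(-235) = 0*(-235) = 0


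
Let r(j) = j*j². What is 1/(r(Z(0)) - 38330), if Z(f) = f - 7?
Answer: -1/38673 ≈ -2.5858e-5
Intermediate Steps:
Z(f) = -7 + f
r(j) = j³
1/(r(Z(0)) - 38330) = 1/((-7 + 0)³ - 38330) = 1/((-7)³ - 38330) = 1/(-343 - 38330) = 1/(-38673) = -1/38673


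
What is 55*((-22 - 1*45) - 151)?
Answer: -11990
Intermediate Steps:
55*((-22 - 1*45) - 151) = 55*((-22 - 45) - 151) = 55*(-67 - 151) = 55*(-218) = -11990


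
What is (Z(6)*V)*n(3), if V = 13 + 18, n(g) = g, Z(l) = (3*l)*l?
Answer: 10044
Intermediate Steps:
Z(l) = 3*l**2
V = 31
(Z(6)*V)*n(3) = ((3*6**2)*31)*3 = ((3*36)*31)*3 = (108*31)*3 = 3348*3 = 10044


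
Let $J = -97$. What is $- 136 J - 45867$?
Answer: $-32675$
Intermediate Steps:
$- 136 J - 45867 = \left(-136\right) \left(-97\right) - 45867 = 13192 - 45867 = -32675$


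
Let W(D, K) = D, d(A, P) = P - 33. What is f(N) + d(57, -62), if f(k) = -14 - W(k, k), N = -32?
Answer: -77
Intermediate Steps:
d(A, P) = -33 + P
f(k) = -14 - k
f(N) + d(57, -62) = (-14 - 1*(-32)) + (-33 - 62) = (-14 + 32) - 95 = 18 - 95 = -77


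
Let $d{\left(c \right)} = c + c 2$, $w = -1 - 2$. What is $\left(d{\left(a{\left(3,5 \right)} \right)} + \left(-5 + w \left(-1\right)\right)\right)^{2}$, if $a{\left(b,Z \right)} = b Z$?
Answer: $1849$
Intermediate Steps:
$a{\left(b,Z \right)} = Z b$
$w = -3$
$d{\left(c \right)} = 3 c$ ($d{\left(c \right)} = c + 2 c = 3 c$)
$\left(d{\left(a{\left(3,5 \right)} \right)} + \left(-5 + w \left(-1\right)\right)\right)^{2} = \left(3 \cdot 5 \cdot 3 - 2\right)^{2} = \left(3 \cdot 15 + \left(-5 + 3\right)\right)^{2} = \left(45 - 2\right)^{2} = 43^{2} = 1849$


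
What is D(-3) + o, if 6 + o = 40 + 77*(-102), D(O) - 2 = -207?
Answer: -8025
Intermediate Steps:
D(O) = -205 (D(O) = 2 - 207 = -205)
o = -7820 (o = -6 + (40 + 77*(-102)) = -6 + (40 - 7854) = -6 - 7814 = -7820)
D(-3) + o = -205 - 7820 = -8025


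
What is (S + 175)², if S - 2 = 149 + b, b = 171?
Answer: 247009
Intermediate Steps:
S = 322 (S = 2 + (149 + 171) = 2 + 320 = 322)
(S + 175)² = (322 + 175)² = 497² = 247009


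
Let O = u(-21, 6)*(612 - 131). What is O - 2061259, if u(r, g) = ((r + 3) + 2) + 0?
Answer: -2068955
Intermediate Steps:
u(r, g) = 5 + r (u(r, g) = ((3 + r) + 2) + 0 = (5 + r) + 0 = 5 + r)
O = -7696 (O = (5 - 21)*(612 - 131) = -16*481 = -7696)
O - 2061259 = -7696 - 2061259 = -2068955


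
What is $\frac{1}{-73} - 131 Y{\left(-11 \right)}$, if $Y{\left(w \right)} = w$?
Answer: $\frac{105192}{73} \approx 1441.0$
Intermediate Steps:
$\frac{1}{-73} - 131 Y{\left(-11 \right)} = \frac{1}{-73} - -1441 = - \frac{1}{73} + 1441 = \frac{105192}{73}$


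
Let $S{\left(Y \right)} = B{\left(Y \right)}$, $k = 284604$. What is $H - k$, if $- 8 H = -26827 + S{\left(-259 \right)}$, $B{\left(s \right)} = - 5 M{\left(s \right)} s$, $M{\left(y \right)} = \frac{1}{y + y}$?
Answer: $- \frac{4500005}{16} \approx -2.8125 \cdot 10^{5}$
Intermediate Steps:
$M{\left(y \right)} = \frac{1}{2 y}$
$B{\left(s \right)} = - \frac{5}{2}$ ($B{\left(s \right)} = - 5 \frac{1}{2 s} s = - \frac{5}{2 s} s = - \frac{5}{2}$)
$S{\left(Y \right)} = - \frac{5}{2}$
$H = \frac{53659}{16}$ ($H = - \frac{-26827 - \frac{5}{2}}{8} = \left(- \frac{1}{8}\right) \left(- \frac{53659}{2}\right) = \frac{53659}{16} \approx 3353.7$)
$H - k = \frac{53659}{16} - 284604 = - \frac{4500005}{16}$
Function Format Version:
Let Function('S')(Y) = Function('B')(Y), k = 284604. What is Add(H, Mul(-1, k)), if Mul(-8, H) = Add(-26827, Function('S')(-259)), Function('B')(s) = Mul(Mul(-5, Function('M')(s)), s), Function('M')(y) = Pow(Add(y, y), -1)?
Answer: Rational(-4500005, 16) ≈ -2.8125e+5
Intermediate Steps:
Function('M')(y) = Mul(Rational(1, 2), Pow(y, -1)) (Function('M')(y) = Pow(Mul(2, y), -1) = Mul(Rational(1, 2), Pow(y, -1)))
Function('B')(s) = Rational(-5, 2) (Function('B')(s) = Mul(Mul(-5, Mul(Rational(1, 2), Pow(s, -1))), s) = Mul(Mul(Rational(-5, 2), Pow(s, -1)), s) = Rational(-5, 2))
Function('S')(Y) = Rational(-5, 2)
H = Rational(53659, 16) (H = Mul(Rational(-1, 8), Add(-26827, Rational(-5, 2))) = Mul(Rational(-1, 8), Rational(-53659, 2)) = Rational(53659, 16) ≈ 3353.7)
Add(H, Mul(-1, k)) = Add(Rational(53659, 16), Mul(-1, 284604)) = Add(Rational(53659, 16), -284604) = Rational(-4500005, 16)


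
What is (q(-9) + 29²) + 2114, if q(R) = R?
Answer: 2946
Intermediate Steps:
(q(-9) + 29²) + 2114 = (-9 + 29²) + 2114 = (-9 + 841) + 2114 = 832 + 2114 = 2946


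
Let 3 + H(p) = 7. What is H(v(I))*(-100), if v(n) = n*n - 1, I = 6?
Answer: -400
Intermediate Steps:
v(n) = -1 + n**2 (v(n) = n**2 - 1 = -1 + n**2)
H(p) = 4 (H(p) = -3 + 7 = 4)
H(v(I))*(-100) = 4*(-100) = -400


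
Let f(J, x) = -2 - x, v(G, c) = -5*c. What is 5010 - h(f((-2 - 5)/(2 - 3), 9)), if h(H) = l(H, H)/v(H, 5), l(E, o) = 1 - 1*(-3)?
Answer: 125254/25 ≈ 5010.2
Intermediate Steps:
l(E, o) = 4 (l(E, o) = 1 + 3 = 4)
h(H) = -4/25 (h(H) = 4/((-5*5)) = 4/(-25) = 4*(-1/25) = -4/25)
5010 - h(f((-2 - 5)/(2 - 3), 9)) = 5010 - 1*(-4/25) = 5010 + 4/25 = 125254/25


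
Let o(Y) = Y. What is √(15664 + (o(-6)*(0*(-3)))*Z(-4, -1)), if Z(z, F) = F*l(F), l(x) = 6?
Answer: 4*√979 ≈ 125.16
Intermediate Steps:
Z(z, F) = 6*F (Z(z, F) = F*6 = 6*F)
√(15664 + (o(-6)*(0*(-3)))*Z(-4, -1)) = √(15664 + (-0*(-3))*(6*(-1))) = √(15664 - 6*0*(-6)) = √(15664 + 0*(-6)) = √(15664 + 0) = √15664 = 4*√979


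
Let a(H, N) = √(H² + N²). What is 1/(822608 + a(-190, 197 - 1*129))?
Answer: 205652/169170970235 - √10181/338341940470 ≈ 1.2153e-6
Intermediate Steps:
1/(822608 + a(-190, 197 - 1*129)) = 1/(822608 + √((-190)² + (197 - 1*129)²)) = 1/(822608 + √(36100 + (197 - 129)²)) = 1/(822608 + √(36100 + 68²)) = 1/(822608 + √(36100 + 4624)) = 1/(822608 + √40724) = 1/(822608 + 2*√10181)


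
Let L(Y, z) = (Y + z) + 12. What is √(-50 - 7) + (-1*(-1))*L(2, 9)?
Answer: 23 + I*√57 ≈ 23.0 + 7.5498*I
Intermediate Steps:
L(Y, z) = 12 + Y + z
√(-50 - 7) + (-1*(-1))*L(2, 9) = √(-50 - 7) + (-1*(-1))*(12 + 2 + 9) = √(-57) + 1*23 = I*√57 + 23 = 23 + I*√57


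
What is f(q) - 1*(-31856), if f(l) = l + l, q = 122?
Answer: 32100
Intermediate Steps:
f(l) = 2*l
f(q) - 1*(-31856) = 2*122 - 1*(-31856) = 244 + 31856 = 32100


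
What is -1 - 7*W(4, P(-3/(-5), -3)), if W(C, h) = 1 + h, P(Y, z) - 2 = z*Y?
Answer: -47/5 ≈ -9.4000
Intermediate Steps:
P(Y, z) = 2 + Y*z (P(Y, z) = 2 + z*Y = 2 + Y*z)
-1 - 7*W(4, P(-3/(-5), -3)) = -1 - 7*(1 + (2 - 3/(-5)*(-3))) = -1 - 7*(1 + (2 - 3*(-1/5)*(-3))) = -1 - 7*(1 + (2 + (3/5)*(-3))) = -1 - 7*(1 + (2 - 9/5)) = -1 - 7*(1 + 1/5) = -1 - 7*6/5 = -1 - 42/5 = -47/5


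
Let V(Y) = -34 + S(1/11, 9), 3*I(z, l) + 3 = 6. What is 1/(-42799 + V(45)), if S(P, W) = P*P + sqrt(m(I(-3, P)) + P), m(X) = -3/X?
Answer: -78389729/3357666619732 - 1331*I*sqrt(22)/6715333239464 ≈ -2.3346e-5 - 9.2966e-10*I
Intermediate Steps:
I(z, l) = 1 (I(z, l) = -1 + (1/3)*6 = -1 + 2 = 1)
S(P, W) = P**2 + sqrt(-3 + P) (S(P, W) = P*P + sqrt(-3/1 + P) = P**2 + sqrt(-3*1 + P) = P**2 + sqrt(-3 + P))
V(Y) = -4113/121 + 4*I*sqrt(22)/11 (V(Y) = -34 + ((1/11)**2 + sqrt(-3 + 1/11)) = -34 + (1/121 + sqrt(-32/11)) = -34 + (1/121 + 4*I*sqrt(22)/11) = -4113/121 + 4*I*sqrt(22)/11)
1/(-42799 + V(45)) = 1/(-42799 + (-4113/121 + 4*I*sqrt(22)/11)) = 1/(-5182792/121 + 4*I*sqrt(22)/11)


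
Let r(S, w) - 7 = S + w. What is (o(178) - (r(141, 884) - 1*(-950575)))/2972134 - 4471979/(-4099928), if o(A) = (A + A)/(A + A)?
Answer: 4694902374409/6092767703176 ≈ 0.77057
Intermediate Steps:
r(S, w) = 7 + S + w (r(S, w) = 7 + (S + w) = 7 + S + w)
o(A) = 1 (o(A) = (2*A)/((2*A)) = (2*A)*(1/(2*A)) = 1)
(o(178) - (r(141, 884) - 1*(-950575)))/2972134 - 4471979/(-4099928) = (1 - ((7 + 141 + 884) - 1*(-950575)))/2972134 - 4471979/(-4099928) = (1 - (1032 + 950575))*(1/2972134) - 4471979*(-1/4099928) = (1 - 1*951607)*(1/2972134) + 4471979/4099928 = (1 - 951607)*(1/2972134) + 4471979/4099928 = -951606*1/2972134 + 4471979/4099928 = -475803/1486067 + 4471979/4099928 = 4694902374409/6092767703176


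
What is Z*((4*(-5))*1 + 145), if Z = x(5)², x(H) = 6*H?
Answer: 112500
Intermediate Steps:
Z = 900 (Z = (6*5)² = 30² = 900)
Z*((4*(-5))*1 + 145) = 900*((4*(-5))*1 + 145) = 900*(-20*1 + 145) = 900*(-20 + 145) = 900*125 = 112500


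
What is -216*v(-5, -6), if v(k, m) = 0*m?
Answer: 0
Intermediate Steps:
v(k, m) = 0
-216*v(-5, -6) = -216*0 = 0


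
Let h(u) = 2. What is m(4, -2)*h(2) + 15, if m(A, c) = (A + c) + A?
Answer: 27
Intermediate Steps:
m(A, c) = c + 2*A
m(4, -2)*h(2) + 15 = (-2 + 2*4)*2 + 15 = (-2 + 8)*2 + 15 = 6*2 + 15 = 12 + 15 = 27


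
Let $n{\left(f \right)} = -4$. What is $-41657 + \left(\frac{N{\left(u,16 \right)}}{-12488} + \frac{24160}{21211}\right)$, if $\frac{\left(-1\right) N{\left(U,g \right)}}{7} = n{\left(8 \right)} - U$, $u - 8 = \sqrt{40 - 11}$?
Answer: $- \frac{394068923915}{9460106} - \frac{\sqrt{29}}{1784} \approx -41656.0$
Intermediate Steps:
$u = 8 + \sqrt{29}$ ($u = 8 + \sqrt{40 - 11} = 8 + \sqrt{29} \approx 13.385$)
$N{\left(U,g \right)} = 28 + 7 U$ ($N{\left(U,g \right)} = - 7 \left(-4 - U\right) = 28 + 7 U$)
$-41657 + \left(\frac{N{\left(u,16 \right)}}{-12488} + \frac{24160}{21211}\right) = -41657 + \left(\frac{28 + 7 \left(8 + \sqrt{29}\right)}{-12488} + \frac{24160}{21211}\right) = -41657 + \left(\left(28 + \left(56 + 7 \sqrt{29}\right)\right) \left(- \frac{1}{12488}\right) + 24160 \cdot \frac{1}{21211}\right) = -41657 + \left(\left(84 + 7 \sqrt{29}\right) \left(- \frac{1}{12488}\right) + \frac{24160}{21211}\right) = -41657 + \left(\left(- \frac{3}{446} - \frac{\sqrt{29}}{1784}\right) + \frac{24160}{21211}\right) = -41657 + \left(\frac{10711727}{9460106} - \frac{\sqrt{29}}{1784}\right) = - \frac{394068923915}{9460106} - \frac{\sqrt{29}}{1784}$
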